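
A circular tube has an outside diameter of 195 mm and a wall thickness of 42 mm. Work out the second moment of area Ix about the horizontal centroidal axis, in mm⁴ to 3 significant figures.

Ix ≈ 6.35 × 10⁷ mm⁴

Treat the section as a set of non-overlapping primitives; coordinates are from the bounding-box lower-left.
Outer circle: ⌀195, A = 29 865 mm², y = 97.5 mm, Ī = 70 975 481 mm⁴.
Bore (subtracted): ⌀111, A = 9676.9 mm², y = 97.5 mm, Ī = 7 451 811 mm⁴.
By symmetry the centroid is at mid-height, ȳ = 97.5 mm.
All pieces are centred on the horizontal centroidal axis, so I = ΣĪ (holes subtracted) = 63 523 670 mm⁴.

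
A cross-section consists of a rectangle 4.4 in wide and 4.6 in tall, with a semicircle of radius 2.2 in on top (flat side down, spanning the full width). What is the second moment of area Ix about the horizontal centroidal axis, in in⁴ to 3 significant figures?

Decompose the section into non-overlapping parts with the origin at the bottom-left of its bounding rectangle.
Rectangular body: 4.4 × 4.6, A = 20.24 in², y = 2.3 in, Ī = 35.69 in⁴.
Semicircular cap: semicircle r = 2.2, A = 7.6027 in², y = 5.5337 in, Ī = 2.5711 in⁴.
Centroid: ȳ = ΣA·y / ΣA = 3.183 in.
Transfer each piece to the horizontal centroidal axis using Ī + A·d² with d = y − 3.183:
  rectangular body: d = -0.88299 in → contributes +51.47 in⁴
  semicircular cap: d = 2.3507 in → contributes +44.582 in⁴
Total I = 96.053 in⁴.

Ix ≈ 96.1 in⁴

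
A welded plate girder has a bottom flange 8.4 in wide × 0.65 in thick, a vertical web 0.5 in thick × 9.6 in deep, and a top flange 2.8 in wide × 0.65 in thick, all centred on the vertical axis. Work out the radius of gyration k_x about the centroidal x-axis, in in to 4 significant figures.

Split into non-overlapping primitives; take the origin at the lower-left of the bounding box.
Bottom plate: 8.4 × 0.65, A = 5.46 in², y = 0.325 in, Ī = 0.192238 in⁴.
Web plate: 0.5 × 9.6, A = 4.8 in², y = 5.45 in, Ī = 36.864 in⁴.
Top plate: 2.8 × 0.65, A = 1.82 in², y = 10.575 in, Ī = 0.0640792 in⁴.
Centroid: ȳ = ΣA·y / ΣA = 3.90571 in.
Transfer each piece to the centroidal x-axis using Ī + A·d² with d = y − 3.90571:
  bottom plate: d = -3.58071 in → contributes +70.1976 in⁴
  web plate: d = 1.54429 in → contributes +48.3112 in⁴
  top plate: d = 6.66929 in → contributes +81.0166 in⁴
Total I = 199.525 in⁴.
Radius of gyration: k = √(I/A) = √(199.525 / 12.08) = 4.06411 in.

k_x ≈ 4.064 in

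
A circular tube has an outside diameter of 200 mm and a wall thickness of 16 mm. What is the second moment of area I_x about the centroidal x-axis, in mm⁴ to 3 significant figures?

I_x ≈ 3.94 × 10⁷ mm⁴

Decompose the section into non-overlapping parts with the origin at the bottom-left of its bounding rectangle.
Outer circle: ⌀200, A = 31 416 mm², y = 100 mm, Ī = 78 539 816 mm⁴.
Bore (subtracted): ⌀168, A = 22 167 mm², y = 100 mm, Ī = 39 102 725 mm⁴.
By symmetry the centroid is at mid-height, ȳ = 100 mm.
All pieces are centred on the centroidal x-axis, so I = ΣĪ (holes subtracted) = 39 437 091 mm⁴.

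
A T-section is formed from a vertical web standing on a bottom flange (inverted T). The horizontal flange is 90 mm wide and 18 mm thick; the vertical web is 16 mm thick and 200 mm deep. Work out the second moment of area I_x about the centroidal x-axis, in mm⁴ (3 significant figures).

Split into non-overlapping primitives; take the origin at the lower-left of the bounding box.
Flange: 90 × 18, A = 1 620 mm², y = 9 mm, Ī = 43 740 mm⁴.
Web: 16 × 200, A = 3 200 mm², y = 118 mm, Ī = 10 666 667 mm⁴.
Centroid: ȳ = ΣA·y / ΣA = 81.365 mm.
Transfer each piece to the centroidal x-axis using Ī + A·d² with d = y − 81.365:
  flange: d = -72.365 mm → contributes +8 527 217 mm⁴
  web: d = 36.635 mm → contributes +14 961 427 mm⁴
Total I = 23 488 644 mm⁴.

I_x ≈ 2.35 × 10⁷ mm⁴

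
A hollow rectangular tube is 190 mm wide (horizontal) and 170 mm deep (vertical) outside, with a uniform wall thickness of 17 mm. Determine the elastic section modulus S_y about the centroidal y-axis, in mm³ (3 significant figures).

Split into non-overlapping primitives; take the origin at the lower-left of the bounding box.
Outer rectangle: 190 × 170, A = 32 300 mm², x = 95 mm, Ī = 97 169 167 mm⁴.
Inner void (subtracted): 156 × 136, A = 21 216 mm², x = 95 mm, Ī = 43 026 048 mm⁴.
By symmetry the centroid is at mid-width, x̄ = 95 mm.
All pieces are centred on the centroidal y-axis, so I = ΣĪ (holes subtracted) = 54 143 119 mm⁴.
Extreme fibre distance c = 95 mm; S = I/c = 569 928 mm³.

S_y ≈ 5.70 × 10⁵ mm³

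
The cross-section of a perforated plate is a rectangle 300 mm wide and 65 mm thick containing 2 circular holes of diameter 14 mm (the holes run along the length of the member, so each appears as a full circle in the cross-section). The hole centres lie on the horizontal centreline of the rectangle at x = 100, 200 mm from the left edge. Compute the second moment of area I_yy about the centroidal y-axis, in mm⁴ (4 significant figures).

Treat the section as a set of non-overlapping primitives; coordinates are from the bounding-box lower-left.
Plate: 300 × 65, A = 19 500 mm², x = 150 mm, Ī = 146 250 000 mm⁴.
Hole 1 (subtracted): ⌀14, A = 153.938 mm², x = 100 mm, Ī = 1885.74 mm⁴.
Hole 2 (subtracted): ⌀14, A = 153.938 mm², x = 200 mm, Ī = 1885.74 mm⁴.
By symmetry the centroid is at mid-width, x̄ = 150 mm.
Transfer each piece to the centroidal y-axis using Ī + A·d² with d = x − 150:
  plate: d = 0 mm → contributes +146 250 000 mm⁴
  hole 1: d = -50 mm → contributes −386 731 mm⁴
  hole 2: d = 50 mm → contributes −386 731 mm⁴
Total I = 145 476 538 mm⁴.

I_yy ≈ 1.455 × 10⁸ mm⁴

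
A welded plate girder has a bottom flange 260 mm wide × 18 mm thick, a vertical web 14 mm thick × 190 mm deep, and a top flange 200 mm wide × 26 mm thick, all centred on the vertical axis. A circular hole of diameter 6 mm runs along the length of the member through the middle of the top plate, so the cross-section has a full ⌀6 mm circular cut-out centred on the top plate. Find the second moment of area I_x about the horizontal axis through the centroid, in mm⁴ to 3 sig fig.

I_x ≈ 1.19 × 10⁸ mm⁴

Break the section into simple shapes (no overlaps), measuring from the bottom-left corner of the bounding box.
Bottom plate: 260 × 18, A = 4 680 mm², y = 9 mm, Ī = 126 360 mm⁴.
Web plate: 14 × 190, A = 2 660 mm², y = 113 mm, Ī = 8 002 167 mm⁴.
Top plate: 200 × 26, A = 5 200 mm², y = 221 mm, Ī = 292 933 mm⁴.
Hole (subtracted): ⌀6, A = 28.274 mm², y = 221 mm, Ī = 63.617 mm⁴.
Centroid: ȳ = ΣA·y / ΣA = 118.74 mm.
Transfer each piece to the horizontal axis through the centroid using Ī + A·d² with d = y − 118.74:
  bottom plate: d = -109.74 mm → contributes +56 487 725 mm⁴
  web plate: d = -5.7407 mm → contributes +8 089 829 mm⁴
  top plate: d = 102.26 mm → contributes +54 669 122 mm⁴
  hole: d = 102.26 mm → contributes −295 727 mm⁴
Total I = 118 950 949 mm⁴.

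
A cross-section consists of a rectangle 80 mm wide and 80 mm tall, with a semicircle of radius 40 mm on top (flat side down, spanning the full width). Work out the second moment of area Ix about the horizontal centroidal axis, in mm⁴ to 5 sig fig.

Ix ≈ 9.5527 × 10⁶ mm⁴

Treat the section as a set of non-overlapping primitives; coordinates are from the bounding-box lower-left.
Rectangular body: 80 × 80, A = 6 400 mm², y = 40 mm, Ī = 3 413 333 mm⁴.
Semicircular cap: semicircle r = 40, A = 2513.274 mm², y = 96.97653 mm, Ī = 280977.8 mm⁴.
Centroid: ȳ = ΣA·y / ΣA = 56.06566 mm.
Transfer each piece to the horizontal centroidal axis using Ī + A·d² with d = y − 56.06566:
  rectangular body: d = -16.06566 mm → contributes +5 065 208 mm⁴
  semicircular cap: d = 40.91087 mm → contributes +4 487 442 mm⁴
Total I = 9 552 650 mm⁴.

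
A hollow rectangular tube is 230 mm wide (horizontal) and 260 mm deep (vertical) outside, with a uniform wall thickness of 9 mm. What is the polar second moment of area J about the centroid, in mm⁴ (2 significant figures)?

J ≈ 1.6 × 10⁸ mm⁴

Treat the section as a set of non-overlapping primitives; coordinates are from the bounding-box lower-left.
Outer rectangle: 230 × 260, A = 59 800 mm², y = 130 mm, Ī = 336 873 333 mm⁴.
Inner void (subtracted): 212 × 242, A = 51 304 mm², y = 130 mm, Ī = 250 380 621 mm⁴.
By symmetry the centroid is at mid-height, ȳ = 130 mm.
All pieces are centred on the centroidal x-axis, so I = ΣĪ (holes subtracted) = 86 492 712 mm⁴.
Repeating about the centroidal y-axis gives I_y = 71 467 752 mm⁴.
Polar second moment: J = I_x + I_y = 157 960 464 mm⁴.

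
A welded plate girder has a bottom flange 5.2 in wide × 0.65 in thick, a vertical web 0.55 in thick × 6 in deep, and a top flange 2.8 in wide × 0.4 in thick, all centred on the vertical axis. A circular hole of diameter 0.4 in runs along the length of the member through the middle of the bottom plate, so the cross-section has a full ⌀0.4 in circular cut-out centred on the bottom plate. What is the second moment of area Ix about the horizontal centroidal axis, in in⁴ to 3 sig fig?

Treat the section as a set of non-overlapping primitives; coordinates are from the bounding-box lower-left.
Bottom plate: 5.2 × 0.65, A = 3.38 in², y = 0.325 in, Ī = 0.119 in⁴.
Web plate: 0.55 × 6, A = 3.3 in², y = 3.65 in, Ī = 9.9 in⁴.
Top plate: 2.8 × 0.4, A = 1.12 in², y = 6.85 in, Ī = 0.014933 in⁴.
Hole (subtracted): ⌀0.4, A = 0.12566 in², y = 0.325 in, Ī = 0.0012566 in⁴.
Centroid: ȳ = ΣA·y / ΣA = 2.707 in.
Transfer each piece to the horizontal centroidal axis using Ī + A·d² with d = y − 2.707:
  bottom plate: d = -2.382 in → contributes +19.297 in⁴
  web plate: d = 0.94297 in → contributes +12.834 in⁴
  top plate: d = 4.143 in → contributes +19.239 in⁴
  hole: d = -2.382 in → contributes −0.71428 in⁴
Total I = 50.656 in⁴.

Ix ≈ 50.7 in⁴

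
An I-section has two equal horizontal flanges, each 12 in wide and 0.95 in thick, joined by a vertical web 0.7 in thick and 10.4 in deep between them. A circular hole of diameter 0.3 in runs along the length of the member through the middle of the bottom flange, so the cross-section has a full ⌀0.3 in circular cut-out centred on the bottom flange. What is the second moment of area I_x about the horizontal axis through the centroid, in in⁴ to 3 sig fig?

Treat the section as a set of non-overlapping primitives; coordinates are from the bounding-box lower-left.
Bottom flange: 12 × 0.95, A = 11.4 in², y = 0.475 in, Ī = 0.85738 in⁴.
Web: 0.7 × 10.4, A = 7.28 in², y = 6.15 in, Ī = 65.617 in⁴.
Top flange: 12 × 0.95, A = 11.4 in², y = 11.825 in, Ī = 0.85738 in⁴.
Hole (subtracted): ⌀0.3, A = 0.070686 in², y = 0.475 in, Ī = 0.00039761 in⁴.
Centroid: ȳ = ΣA·y / ΣA = 6.1634 in.
Transfer each piece to the horizontal axis through the centroid using Ī + A·d² with d = y − 6.1634:
  bottom flange: d = -5.6884 in → contributes +369.73 in⁴
  web: d = -0.013367 in → contributes +65.618 in⁴
  top flange: d = 5.6616 in → contributes +366.27 in⁴
  hole: d = -5.6884 in → contributes −2.2876 in⁴
Total I = 799.34 in⁴.

I_x ≈ 799 in⁴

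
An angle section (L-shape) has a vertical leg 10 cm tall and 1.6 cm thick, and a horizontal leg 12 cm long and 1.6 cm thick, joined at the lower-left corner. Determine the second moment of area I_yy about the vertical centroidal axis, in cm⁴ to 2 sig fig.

Decompose the section into non-overlapping parts with the origin at the bottom-left of its bounding rectangle.
Vertical leg: 1.6 × 10, A = 16 cm², x = 0.8 cm, Ī = 3.413 cm⁴.
Horizontal leg (remainder): 10.4 × 1.6, A = 16.64 cm², x = 6.8 cm, Ī = 150 cm⁴.
Centroid: x̄ = ΣA·x / ΣA = 3.859 cm.
Transfer each piece to the vertical centroidal axis using Ī + A·d² with d = x − 3.859:
  vertical leg: d = -3.059 cm → contributes +153.1 cm⁴
  horizontal leg (remainder): d = 2.941 cm → contributes +293.9 cm⁴
Total I = 447 cm⁴.

I_yy ≈ 450 cm⁴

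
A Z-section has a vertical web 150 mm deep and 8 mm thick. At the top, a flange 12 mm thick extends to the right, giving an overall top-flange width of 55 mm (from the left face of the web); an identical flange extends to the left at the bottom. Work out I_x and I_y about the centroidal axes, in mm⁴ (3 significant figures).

I_x ≈ 7.63 × 10⁶ mm⁴, I_y ≈ 1.07 × 10⁶ mm⁴

Decompose the section into non-overlapping parts with the origin at the bottom-left of its bounding rectangle.
Web: 8 × 150, A = 1 200 mm², y = 75 mm, Ī = 2 250 000 mm⁴.
Top flange (beyond web): 47 × 12, A = 564 mm², y = 144 mm, Ī = 6 768 mm⁴.
Bottom flange (beyond web): 47 × 12, A = 564 mm², y = 6 mm, Ī = 6 768 mm⁴.
Centroid: ȳ = ΣA·y / ΣA = 75 mm.
Transfer each piece to the centroidal x-axis using Ī + A·d² with d = y − 75:
  web: d = 0 mm → contributes +2 250 000 mm⁴
  top flange (beyond web): d = 69 mm → contributes +2 691 972 mm⁴
  bottom flange (beyond web): d = -69 mm → contributes +2 691 972 mm⁴
Total I = 7 633 944 mm⁴.
For the y-axis: x̄ = 51 mm.
Repeating about the centroidal y-axis gives I_y = 1 067 096 mm⁴.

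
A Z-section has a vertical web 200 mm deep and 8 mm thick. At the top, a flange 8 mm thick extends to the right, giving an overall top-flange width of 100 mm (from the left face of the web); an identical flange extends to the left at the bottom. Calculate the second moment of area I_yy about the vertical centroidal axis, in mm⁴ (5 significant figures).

I_yy ≈ 4.7268 × 10⁶ mm⁴

Decompose the section into non-overlapping parts with the origin at the bottom-left of its bounding rectangle.
Web: 8 × 200, A = 1 600 mm², x = 96 mm, Ī = 8533.333 mm⁴.
Top flange (beyond web): 92 × 8, A = 736 mm², x = 146 mm, Ī = 519125.3 mm⁴.
Bottom flange (beyond web): 92 × 8, A = 736 mm², x = 46 mm, Ī = 519125.3 mm⁴.
Centroid: x̄ = ΣA·x / ΣA = 96 mm.
Transfer each piece to the vertical centroidal axis using Ī + A·d² with d = x − 96:
  web: d = 0 mm → contributes +8533.333 mm⁴
  top flange (beyond web): d = 50 mm → contributes +2 359 125 mm⁴
  bottom flange (beyond web): d = -50 mm → contributes +2 359 125 mm⁴
Total I = 4 726 784 mm⁴.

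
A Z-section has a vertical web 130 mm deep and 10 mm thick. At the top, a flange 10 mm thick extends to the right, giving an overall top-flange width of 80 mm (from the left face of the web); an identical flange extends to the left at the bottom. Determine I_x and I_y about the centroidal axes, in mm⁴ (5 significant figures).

Decompose the section into non-overlapping parts with the origin at the bottom-left of its bounding rectangle.
Web: 10 × 130, A = 1 300 mm², y = 65 mm, Ī = 1 830 833 mm⁴.
Top flange (beyond web): 70 × 10, A = 700 mm², y = 125 mm, Ī = 5833.333 mm⁴.
Bottom flange (beyond web): 70 × 10, A = 700 mm², y = 5 mm, Ī = 5833.333 mm⁴.
Centroid: ȳ = ΣA·y / ΣA = 65 mm.
Transfer each piece to the centroidal x-axis using Ī + A·d² with d = y − 65:
  web: d = 0 mm → contributes +1 830 833 mm⁴
  top flange (beyond web): d = 60 mm → contributes +2 525 833 mm⁴
  bottom flange (beyond web): d = -60 mm → contributes +2 525 833 mm⁴
Total I = 6 882 500 mm⁴.
For the y-axis: x̄ = 75 mm.
Repeating about the centroidal y-axis gives I_y = 2 822 500 mm⁴.

I_x ≈ 6.8825 × 10⁶ mm⁴, I_y ≈ 2.8225 × 10⁶ mm⁴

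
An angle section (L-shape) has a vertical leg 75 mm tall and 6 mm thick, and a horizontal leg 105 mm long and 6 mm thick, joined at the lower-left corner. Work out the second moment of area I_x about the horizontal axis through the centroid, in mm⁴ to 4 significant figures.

I_x ≈ 5.175 × 10⁵ mm⁴

Break the section into simple shapes (no overlaps), measuring from the bottom-left corner of the bounding box.
Vertical leg: 6 × 75, A = 450 mm², y = 37.5 mm, Ī = 210 938 mm⁴.
Horizontal leg (remainder): 99 × 6, A = 594 mm², y = 3 mm, Ī = 1 782 mm⁴.
Centroid: ȳ = ΣA·y / ΣA = 17.8707 mm.
Transfer each piece to the horizontal axis through the centroid using Ī + A·d² with d = y − 17.8707:
  vertical leg: d = 19.6293 mm → contributes +384 327 mm⁴
  horizontal leg (remainder): d = -14.8707 mm → contributes +133 138 mm⁴
Total I = 517 465 mm⁴.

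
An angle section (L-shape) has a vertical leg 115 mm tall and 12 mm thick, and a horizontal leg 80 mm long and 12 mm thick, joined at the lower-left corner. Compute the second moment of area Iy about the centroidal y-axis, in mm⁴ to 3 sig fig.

Decompose the section into non-overlapping parts with the origin at the bottom-left of its bounding rectangle.
Vertical leg: 12 × 115, A = 1 380 mm², x = 6 mm, Ī = 16 560 mm⁴.
Horizontal leg (remainder): 68 × 12, A = 816 mm², x = 46 mm, Ī = 314 432 mm⁴.
Centroid: x̄ = ΣA·x / ΣA = 20.863 mm.
Transfer each piece to the centroidal y-axis using Ī + A·d² with d = x − 20.863:
  vertical leg: d = -14.863 mm → contributes +321 430 mm⁴
  horizontal leg (remainder): d = 25.137 mm → contributes +830 021 mm⁴
Total I = 1 151 451 mm⁴.

Iy ≈ 1.15 × 10⁶ mm⁴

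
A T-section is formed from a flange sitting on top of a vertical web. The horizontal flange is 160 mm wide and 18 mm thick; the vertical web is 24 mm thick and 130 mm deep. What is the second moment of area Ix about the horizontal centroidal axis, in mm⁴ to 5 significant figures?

Break the section into simple shapes (no overlaps), measuring from the bottom-left corner of the bounding box.
Flange: 160 × 18, A = 2 880 mm², y = 139 mm, Ī = 77 760 mm⁴.
Web: 24 × 130, A = 3 120 mm², y = 65 mm, Ī = 4 394 000 mm⁴.
Centroid: ȳ = ΣA·y / ΣA = 100.52 mm.
Transfer each piece to the horizontal centroidal axis using Ī + A·d² with d = y − 100.52:
  flange: d = 38.48 mm → contributes +4 342 206 mm⁴
  web: d = -35.52 mm → contributes +8 330 412 mm⁴
Total I = 12 672 618 mm⁴.

Ix ≈ 1.2673 × 10⁷ mm⁴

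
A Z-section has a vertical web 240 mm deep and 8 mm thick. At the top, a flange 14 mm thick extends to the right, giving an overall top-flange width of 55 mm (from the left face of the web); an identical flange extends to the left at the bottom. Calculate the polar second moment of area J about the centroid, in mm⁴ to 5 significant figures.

J ≈ 2.7289 × 10⁷ mm⁴

Split into non-overlapping primitives; take the origin at the lower-left of the bounding box.
Web: 8 × 240, A = 1 920 mm², y = 120 mm, Ī = 9 216 000 mm⁴.
Top flange (beyond web): 47 × 14, A = 658 mm², y = 233 mm, Ī = 10747.33 mm⁴.
Bottom flange (beyond web): 47 × 14, A = 658 mm², y = 7 mm, Ī = 10747.33 mm⁴.
Centroid: ȳ = ΣA·y / ΣA = 120 mm.
Transfer each piece to the centroidal x-axis using Ī + A·d² with d = y − 120:
  web: d = 0 mm → contributes +9 216 000 mm⁴
  top flange (beyond web): d = 113 mm → contributes +8 412 749 mm⁴
  bottom flange (beyond web): d = -113 mm → contributes +8 412 749 mm⁴
Total I = 26 041 499 mm⁴.
For the y-axis: x̄ = 51 mm.
Repeating about the centroidal y-axis gives I_y = 1 247 719 mm⁴.
Polar second moment: J = I_x + I_y = 27 289 217 mm⁴.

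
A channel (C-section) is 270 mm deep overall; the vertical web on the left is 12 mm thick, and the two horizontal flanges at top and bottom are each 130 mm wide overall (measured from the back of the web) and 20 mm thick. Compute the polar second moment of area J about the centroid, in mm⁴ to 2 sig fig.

J ≈ 1.1 × 10⁸ mm⁴

Decompose the section into non-overlapping parts with the origin at the bottom-left of its bounding rectangle.
Web: 12 × 270, A = 3 240 mm², y = 135 mm, Ī = 19 683 000 mm⁴.
Top flange (beyond web): 118 × 20, A = 2 360 mm², y = 260 mm, Ī = 78 667 mm⁴.
Bottom flange (beyond web): 118 × 20, A = 2 360 mm², y = 10 mm, Ī = 78 667 mm⁴.
By symmetry the centroid is at mid-height, ȳ = 135 mm.
Transfer each piece to the centroidal x-axis using Ī + A·d² with d = y − 135:
  web: d = 0 mm → contributes +19 683 000 mm⁴
  top flange (beyond web): d = 125 mm → contributes +36 953 667 mm⁴
  bottom flange (beyond web): d = -125 mm → contributes +36 953 667 mm⁴
Total I = 93 590 333 mm⁴.
For the y-axis: x̄ = 44.54 mm.
Repeating about the centroidal y-axis gives I_y = 13 632 749 mm⁴.
Polar second moment: J = I_x + I_y = 107 223 082 mm⁴.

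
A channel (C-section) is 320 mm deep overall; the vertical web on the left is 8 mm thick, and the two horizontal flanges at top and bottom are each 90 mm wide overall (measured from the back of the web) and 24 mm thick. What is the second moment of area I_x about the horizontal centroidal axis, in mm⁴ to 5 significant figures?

Break the section into simple shapes (no overlaps), measuring from the bottom-left corner of the bounding box.
Web: 8 × 320, A = 2 560 mm², y = 160 mm, Ī = 21 845 333 mm⁴.
Top flange (beyond web): 82 × 24, A = 1 968 mm², y = 308 mm, Ī = 94 464 mm⁴.
Bottom flange (beyond web): 82 × 24, A = 1 968 mm², y = 12 mm, Ī = 94 464 mm⁴.
By symmetry the centroid is at mid-height, ȳ = 160 mm.
Transfer each piece to the horizontal centroidal axis using Ī + A·d² with d = y − 160:
  web: d = 0 mm → contributes +21 845 333 mm⁴
  top flange (beyond web): d = 148 mm → contributes +43 201 536 mm⁴
  bottom flange (beyond web): d = -148 mm → contributes +43 201 536 mm⁴
Total I = 108 248 405 mm⁴.

I_x ≈ 1.0825 × 10⁸ mm⁴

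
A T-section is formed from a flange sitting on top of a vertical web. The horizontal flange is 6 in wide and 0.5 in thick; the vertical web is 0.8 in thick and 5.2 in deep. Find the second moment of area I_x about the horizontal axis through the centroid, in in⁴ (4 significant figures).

I_x ≈ 23.59 in⁴

Treat the section as a set of non-overlapping primitives; coordinates are from the bounding-box lower-left.
Flange: 6 × 0.5, A = 3 in², y = 5.45 in, Ī = 0.0625 in⁴.
Web: 0.8 × 5.2, A = 4.16 in², y = 2.6 in, Ī = 9.37387 in⁴.
Centroid: ȳ = ΣA·y / ΣA = 3.79413 in.
Transfer each piece to the horizontal axis through the centroid using Ī + A·d² with d = y − 3.79413:
  flange: d = 1.65587 in → contributes +8.28818 in⁴
  web: d = -1.19413 in → contributes +15.3058 in⁴
Total I = 23.594 in⁴.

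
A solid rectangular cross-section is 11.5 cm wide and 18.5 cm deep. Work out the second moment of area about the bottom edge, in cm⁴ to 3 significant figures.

I_base ≈ 2.43 × 10⁴ cm⁴

The section: 11.5 × 18.5, A = 212.75 cm², y = 9.25 cm, Ī = 6067.8 cm⁴.
Transfer it to a horizontal axis along the bottom face using Ī + A·d² with d = y − 0:
  the section: d = 9.25 cm → contributes +24 271 cm⁴
Total I = 24 271 cm⁴.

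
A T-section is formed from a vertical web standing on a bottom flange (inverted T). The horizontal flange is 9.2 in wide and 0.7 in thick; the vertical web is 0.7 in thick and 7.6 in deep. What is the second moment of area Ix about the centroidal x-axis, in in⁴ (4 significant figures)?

Ix ≈ 76.04 in⁴

Break the section into simple shapes (no overlaps), measuring from the bottom-left corner of the bounding box.
Flange: 9.2 × 0.7, A = 6.44 in², y = 0.35 in, Ī = 0.262967 in⁴.
Web: 0.7 × 7.6, A = 5.32 in², y = 4.5 in, Ī = 25.6069 in⁴.
Centroid: ȳ = ΣA·y / ΣA = 2.22738 in.
Transfer each piece to the centroidal x-axis using Ī + A·d² with d = y − 2.22738:
  flange: d = -1.87738 in → contributes +22.9611 in⁴
  web: d = 2.27262 in → contributes +53.0837 in⁴
Total I = 76.0448 in⁴.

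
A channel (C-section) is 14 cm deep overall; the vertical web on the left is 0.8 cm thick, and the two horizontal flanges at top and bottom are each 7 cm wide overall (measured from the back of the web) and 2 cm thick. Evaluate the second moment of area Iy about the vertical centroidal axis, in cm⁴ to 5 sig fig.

Break the section into simple shapes (no overlaps), measuring from the bottom-left corner of the bounding box.
Web: 0.8 × 14, A = 11.2 cm², x = 0.4 cm, Ī = 0.5973333 cm⁴.
Top flange (beyond web): 6.2 × 2, A = 12.4 cm², x = 3.9 cm, Ī = 39.72133 cm⁴.
Bottom flange (beyond web): 6.2 × 2, A = 12.4 cm², x = 3.9 cm, Ī = 39.72133 cm⁴.
Centroid: x̄ = ΣA·x / ΣA = 2.811111 cm.
Transfer each piece to the vertical centroidal axis using Ī + A·d² with d = x − 2.811111:
  web: d = -2.411111 cm → contributes +65.70805 cm⁴
  top flange (beyond web): d = 1.088889 cm → contributes +54.42375 cm⁴
  bottom flange (beyond web): d = 1.088889 cm → contributes +54.42375 cm⁴
Total I = 174.5556 cm⁴.

Iy ≈ 174.56 cm⁴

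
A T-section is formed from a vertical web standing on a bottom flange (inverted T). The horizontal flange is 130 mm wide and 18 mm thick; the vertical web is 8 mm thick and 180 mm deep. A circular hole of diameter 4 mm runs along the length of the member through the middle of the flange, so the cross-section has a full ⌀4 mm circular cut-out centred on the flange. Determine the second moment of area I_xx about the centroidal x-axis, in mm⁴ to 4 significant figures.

Decompose the section into non-overlapping parts with the origin at the bottom-left of its bounding rectangle.
Flange: 130 × 18, A = 2 340 mm², y = 9 mm, Ī = 63 180 mm⁴.
Web: 8 × 180, A = 1 440 mm², y = 108 mm, Ī = 3 888 000 mm⁴.
Hole (subtracted): ⌀4, A = 12.5664 mm², y = 9 mm, Ī = 12.5664 mm⁴.
Centroid: ȳ = ΣA·y / ΣA = 46.8401 mm.
Transfer each piece to the centroidal x-axis using Ī + A·d² with d = y − 46.8401:
  flange: d = -37.8401 mm → contributes +3 413 760 mm⁴
  web: d = 61.1599 mm → contributes +9 274 371 mm⁴
  hole: d = -37.8401 mm → contributes −18 006 mm⁴
Total I = 12 670 125 mm⁴.

I_xx ≈ 1.267 × 10⁷ mm⁴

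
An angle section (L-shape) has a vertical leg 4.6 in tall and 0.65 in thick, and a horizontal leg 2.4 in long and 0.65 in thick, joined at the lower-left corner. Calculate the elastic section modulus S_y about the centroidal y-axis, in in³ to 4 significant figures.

S_y ≈ 0.9070 in³

Split into non-overlapping primitives; take the origin at the lower-left of the bounding box.
Vertical leg: 0.65 × 4.6, A = 2.99 in², x = 0.325 in, Ī = 0.105273 in⁴.
Horizontal leg (remainder): 1.75 × 0.65, A = 1.1375 in², x = 1.525 in, Ī = 0.290299 in⁴.
Centroid: x̄ = ΣA·x / ΣA = 0.655709 in.
Transfer each piece to the centroidal y-axis using Ī + A·d² with d = x − 0.655709:
  vertical leg: d = -0.330709 in → contributes +0.432284 in⁴
  horizontal leg (remainder): d = 0.869291 in → contributes +1.14987 in⁴
Total I = 1.58216 in⁴.
Extreme fibre distance c = 1.74429 in; S = I/c = 0.907047 in³.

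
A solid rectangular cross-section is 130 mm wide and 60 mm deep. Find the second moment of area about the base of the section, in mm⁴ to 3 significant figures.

I_base ≈ 9.36 × 10⁶ mm⁴

The section: 130 × 60, A = 7 800 mm², y = 30 mm, Ī = 2 340 000 mm⁴.
Transfer it to the base of the section using Ī + A·d² with d = y − 0:
  the section: d = 30 mm → contributes +9 360 000 mm⁴
Total I = 9 360 000 mm⁴.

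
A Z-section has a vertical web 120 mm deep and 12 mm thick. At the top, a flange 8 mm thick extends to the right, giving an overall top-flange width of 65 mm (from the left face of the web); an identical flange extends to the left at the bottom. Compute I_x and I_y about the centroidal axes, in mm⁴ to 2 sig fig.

I_x ≈ 4.4 × 10⁶ mm⁴, I_y ≈ 1.1 × 10⁶ mm⁴

Break the section into simple shapes (no overlaps), measuring from the bottom-left corner of the bounding box.
Web: 12 × 120, A = 1 440 mm², y = 60 mm, Ī = 1 728 000 mm⁴.
Top flange (beyond web): 53 × 8, A = 424 mm², y = 116 mm, Ī = 2 261 mm⁴.
Bottom flange (beyond web): 53 × 8, A = 424 mm², y = 4 mm, Ī = 2 261 mm⁴.
Centroid: ȳ = ΣA·y / ΣA = 60 mm.
Transfer each piece to the centroidal x-axis using Ī + A·d² with d = y − 60:
  web: d = 0 mm → contributes +1 728 000 mm⁴
  top flange (beyond web): d = 56 mm → contributes +1 331 925 mm⁴
  bottom flange (beyond web): d = -56 mm → contributes +1 331 925 mm⁴
Total I = 4 391 851 mm⁴.
For the y-axis: x̄ = 59 mm.
Repeating about the centroidal y-axis gives I_y = 1 111 483 mm⁴.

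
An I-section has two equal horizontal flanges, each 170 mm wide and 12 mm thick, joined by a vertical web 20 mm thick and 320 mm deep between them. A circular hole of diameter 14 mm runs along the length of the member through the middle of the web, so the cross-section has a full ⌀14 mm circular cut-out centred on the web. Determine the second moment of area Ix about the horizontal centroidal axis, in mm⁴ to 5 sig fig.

Break the section into simple shapes (no overlaps), measuring from the bottom-left corner of the bounding box.
Bottom flange: 170 × 12, A = 2 040 mm², y = 6 mm, Ī = 24 480 mm⁴.
Web: 20 × 320, A = 6 400 mm², y = 172 mm, Ī = 54 613 333 mm⁴.
Top flange: 170 × 12, A = 2 040 mm², y = 338 mm, Ī = 24 480 mm⁴.
Hole (subtracted): ⌀14, A = 153.938 mm², y = 172 mm, Ī = 1885.741 mm⁴.
By symmetry the centroid is at mid-height, ȳ = 172 mm.
Transfer each piece to the horizontal centroidal axis using Ī + A·d² with d = y − 172:
  bottom flange: d = -166 mm → contributes +56 238 720 mm⁴
  web: d = 0 mm → contributes +54 613 333 mm⁴
  top flange: d = 166 mm → contributes +56 238 720 mm⁴
  hole: d = 0 mm → contributes −1885.741 mm⁴
Total I = 167 088 888 mm⁴.

Ix ≈ 1.6709 × 10⁸ mm⁴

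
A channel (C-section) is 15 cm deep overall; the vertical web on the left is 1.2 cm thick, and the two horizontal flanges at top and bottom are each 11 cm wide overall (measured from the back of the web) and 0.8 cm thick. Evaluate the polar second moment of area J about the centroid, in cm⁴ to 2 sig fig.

J ≈ 1500 cm⁴

Decompose the section into non-overlapping parts with the origin at the bottom-left of its bounding rectangle.
Web: 1.2 × 15, A = 18 cm², y = 7.5 cm, Ī = 337.5 cm⁴.
Top flange (beyond web): 9.8 × 0.8, A = 7.84 cm², y = 14.6 cm, Ī = 0.4181 cm⁴.
Bottom flange (beyond web): 9.8 × 0.8, A = 7.84 cm², y = 0.4 cm, Ī = 0.4181 cm⁴.
By symmetry the centroid is at mid-height, ȳ = 7.5 cm.
Transfer each piece to the centroidal x-axis using Ī + A·d² with d = y − 7.5:
  web: d = 0 cm → contributes +337.5 cm⁴
  top flange (beyond web): d = 7.1 cm → contributes +395.6 cm⁴
  bottom flange (beyond web): d = -7.1 cm → contributes +395.6 cm⁴
Total I = 1 129 cm⁴.
For the y-axis: x̄ = 3.161 cm.
Repeating about the centroidal y-axis gives I_y = 381.1 cm⁴.
Polar second moment: J = I_x + I_y = 1 510 cm⁴.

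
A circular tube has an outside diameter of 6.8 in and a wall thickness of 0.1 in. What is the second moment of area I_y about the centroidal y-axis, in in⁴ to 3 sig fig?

Split into non-overlapping primitives; take the origin at the lower-left of the bounding box.
Outer circle: ⌀6.8, A = 36.317 in², x = 3.4 in, Ī = 104.96 in⁴.
Bore (subtracted): ⌀6.6, A = 34.212 in², x = 3.4 in, Ī = 93.142 in⁴.
By symmetry the centroid is at mid-width, x̄ = 3.4 in.
All pieces are centred on the centroidal y-axis, so I = ΣĪ (holes subtracted) = 11.814 in⁴.

I_y ≈ 11.8 in⁴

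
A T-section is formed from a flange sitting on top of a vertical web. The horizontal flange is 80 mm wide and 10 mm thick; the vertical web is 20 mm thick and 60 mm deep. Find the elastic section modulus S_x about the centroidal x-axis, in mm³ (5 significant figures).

Treat the section as a set of non-overlapping primitives; coordinates are from the bounding-box lower-left.
Flange: 80 × 10, A = 800 mm², y = 65 mm, Ī = 6666.667 mm⁴.
Web: 20 × 60, A = 1 200 mm², y = 30 mm, Ī = 360 000 mm⁴.
Centroid: ȳ = ΣA·y / ΣA = 44 mm.
Transfer each piece to the centroidal x-axis using Ī + A·d² with d = y − 44:
  flange: d = 21 mm → contributes +359466.7 mm⁴
  web: d = -14 mm → contributes +595 200 mm⁴
Total I = 954666.7 mm⁴.
Extreme fibre distance c = 44 mm; S = I/c = 21696.97 mm³.

S_x ≈ 2.1697 × 10⁴ mm³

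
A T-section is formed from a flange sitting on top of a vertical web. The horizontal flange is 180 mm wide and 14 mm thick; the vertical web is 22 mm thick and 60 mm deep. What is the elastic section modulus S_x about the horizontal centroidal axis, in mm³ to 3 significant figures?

S_x ≈ 2.99 × 10⁴ mm³

Treat the section as a set of non-overlapping primitives; coordinates are from the bounding-box lower-left.
Flange: 180 × 14, A = 2 520 mm², y = 67 mm, Ī = 41 160 mm⁴.
Web: 22 × 60, A = 1 320 mm², y = 30 mm, Ī = 396 000 mm⁴.
Centroid: ȳ = ΣA·y / ΣA = 54.281 mm.
Transfer each piece to the horizontal centroidal axis using Ī + A·d² with d = y − 54.281:
  flange: d = 12.719 mm → contributes +448 812 mm⁴
  web: d = -24.281 mm → contributes +1 174 244 mm⁴
Total I = 1 623 056 mm⁴.
Extreme fibre distance c = 54.281 mm; S = I/c = 29 901 mm³.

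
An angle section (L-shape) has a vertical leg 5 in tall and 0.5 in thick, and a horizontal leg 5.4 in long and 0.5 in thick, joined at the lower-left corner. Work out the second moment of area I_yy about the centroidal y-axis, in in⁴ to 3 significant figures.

Decompose the section into non-overlapping parts with the origin at the bottom-left of its bounding rectangle.
Vertical leg: 0.5 × 5, A = 2.5 in², x = 0.25 in, Ī = 0.052083 in⁴.
Horizontal leg (remainder): 4.9 × 0.5, A = 2.45 in², x = 2.95 in, Ī = 4.902 in⁴.
Centroid: x̄ = ΣA·x / ΣA = 1.5864 in.
Transfer each piece to the centroidal y-axis using Ī + A·d² with d = x − 1.5864:
  vertical leg: d = -1.3364 in → contributes +4.5168 in⁴
  horizontal leg (remainder): d = 1.3636 in → contributes +9.4578 in⁴
Total I = 13.975 in⁴.

I_yy ≈ 14.0 in⁴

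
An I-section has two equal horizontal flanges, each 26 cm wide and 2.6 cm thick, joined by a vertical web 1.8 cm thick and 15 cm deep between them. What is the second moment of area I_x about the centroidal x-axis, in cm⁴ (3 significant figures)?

I_x ≈ 1.11 × 10⁴ cm⁴

Treat the section as a set of non-overlapping primitives; coordinates are from the bounding-box lower-left.
Bottom flange: 26 × 2.6, A = 67.6 cm², y = 1.3 cm, Ī = 38.081 cm⁴.
Web: 1.8 × 15, A = 27 cm², y = 10.1 cm, Ī = 506.25 cm⁴.
Top flange: 26 × 2.6, A = 67.6 cm², y = 18.9 cm, Ī = 38.081 cm⁴.
By symmetry the centroid is at mid-height, ȳ = 10.1 cm.
Transfer each piece to the centroidal x-axis using Ī + A·d² with d = y − 10.1:
  bottom flange: d = -8.8 cm → contributes +5 273 cm⁴
  web: d = 0 cm → contributes +506.25 cm⁴
  top flange: d = 8.8 cm → contributes +5 273 cm⁴
Total I = 11 052 cm⁴.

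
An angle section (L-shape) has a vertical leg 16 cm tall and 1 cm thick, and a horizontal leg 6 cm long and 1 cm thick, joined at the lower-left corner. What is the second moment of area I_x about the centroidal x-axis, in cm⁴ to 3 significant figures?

I_x ≈ 556 cm⁴

Treat the section as a set of non-overlapping primitives; coordinates are from the bounding-box lower-left.
Vertical leg: 1 × 16, A = 16 cm², y = 8 cm, Ī = 341.33 cm⁴.
Horizontal leg (remainder): 5 × 1, A = 5 cm², y = 0.5 cm, Ī = 0.41667 cm⁴.
Centroid: ȳ = ΣA·y / ΣA = 6.2143 cm.
Transfer each piece to the centroidal x-axis using Ī + A·d² with d = y − 6.2143:
  vertical leg: d = 1.7857 cm → contributes +392.35 cm⁴
  horizontal leg (remainder): d = -5.7143 cm → contributes +163.68 cm⁴
Total I = 556.04 cm⁴.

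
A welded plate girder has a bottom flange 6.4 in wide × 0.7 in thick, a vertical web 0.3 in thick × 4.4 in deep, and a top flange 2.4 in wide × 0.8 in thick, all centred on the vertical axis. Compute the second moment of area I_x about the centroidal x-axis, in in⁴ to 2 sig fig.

Treat the section as a set of non-overlapping primitives; coordinates are from the bounding-box lower-left.
Bottom plate: 6.4 × 0.7, A = 4.48 in², y = 0.35 in, Ī = 0.1829 in⁴.
Web plate: 0.3 × 4.4, A = 1.32 in², y = 2.9 in, Ī = 2.13 in⁴.
Top plate: 2.4 × 0.8, A = 1.92 in², y = 5.5 in, Ī = 0.1024 in⁴.
Centroid: ȳ = ΣA·y / ΣA = 2.067 in.
Transfer each piece to the centroidal x-axis using Ī + A·d² with d = y − 2.067:
  bottom plate: d = -1.717 in → contributes +13.39 in⁴
  web plate: d = 0.8332 in → contributes +3.046 in⁴
  top plate: d = 3.433 in → contributes +22.73 in⁴
Total I = 39.17 in⁴.

I_x ≈ 39 in⁴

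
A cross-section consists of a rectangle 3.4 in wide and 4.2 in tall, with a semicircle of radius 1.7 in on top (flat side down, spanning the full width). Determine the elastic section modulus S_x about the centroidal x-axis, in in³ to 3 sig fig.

Treat the section as a set of non-overlapping primitives; coordinates are from the bounding-box lower-left.
Rectangular body: 3.4 × 4.2, A = 14.28 in², y = 2.1 in, Ī = 20.992 in⁴.
Semicircular cap: semicircle r = 1.7, A = 4.5396 in², y = 4.9215 in, Ī = 0.9167 in⁴.
Centroid: ȳ = ΣA·y / ΣA = 2.7806 in.
Transfer each piece to the centroidal x-axis using Ī + A·d² with d = y − 2.7806:
  rectangular body: d = -0.68059 in → contributes +27.606 in⁴
  semicircular cap: d = 2.1409 in → contributes +21.724 in⁴
Total I = 49.33 in⁴.
Extreme fibre distance c = 3.1194 in; S = I/c = 15.814 in³.

S_x ≈ 15.8 in³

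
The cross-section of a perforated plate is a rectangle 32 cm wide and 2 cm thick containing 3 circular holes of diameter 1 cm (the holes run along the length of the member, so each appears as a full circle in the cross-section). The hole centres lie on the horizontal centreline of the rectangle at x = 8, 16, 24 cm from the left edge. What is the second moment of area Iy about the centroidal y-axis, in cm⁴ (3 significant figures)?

Treat the section as a set of non-overlapping primitives; coordinates are from the bounding-box lower-left.
Plate: 32 × 2, A = 64 cm², x = 16 cm, Ī = 5461.3 cm⁴.
Hole 1 (subtracted): ⌀1, A = 0.7854 cm², x = 8 cm, Ī = 0.049087 cm⁴.
Hole 2 (subtracted): ⌀1, A = 0.7854 cm², x = 16 cm, Ī = 0.049087 cm⁴.
Hole 3 (subtracted): ⌀1, A = 0.7854 cm², x = 24 cm, Ī = 0.049087 cm⁴.
By symmetry the centroid is at mid-width, x̄ = 16 cm.
Transfer each piece to the centroidal y-axis using Ī + A·d² with d = x − 16:
  plate: d = 0 cm → contributes +5461.3 cm⁴
  hole 1: d = -8 cm → contributes −50.315 cm⁴
  hole 2: d = 0 cm → contributes −0.049087 cm⁴
  hole 3: d = 8 cm → contributes −50.315 cm⁴
Total I = 5360.7 cm⁴.

Iy ≈ 5360 cm⁴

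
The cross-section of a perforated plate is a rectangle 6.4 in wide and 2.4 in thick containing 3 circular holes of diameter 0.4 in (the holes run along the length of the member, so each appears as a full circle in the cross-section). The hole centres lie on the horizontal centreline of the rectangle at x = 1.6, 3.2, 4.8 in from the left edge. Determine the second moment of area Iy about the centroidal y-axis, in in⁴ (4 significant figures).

Break the section into simple shapes (no overlaps), measuring from the bottom-left corner of the bounding box.
Plate: 6.4 × 2.4, A = 15.36 in², x = 3.2 in, Ī = 52.4288 in⁴.
Hole 1 (subtracted): ⌀0.4, A = 0.125664 in², x = 1.6 in, Ī = 0.00125664 in⁴.
Hole 2 (subtracted): ⌀0.4, A = 0.125664 in², x = 3.2 in, Ī = 0.00125664 in⁴.
Hole 3 (subtracted): ⌀0.4, A = 0.125664 in², x = 4.8 in, Ī = 0.00125664 in⁴.
By symmetry the centroid is at mid-width, x̄ = 3.2 in.
Transfer each piece to the centroidal y-axis using Ī + A·d² with d = x − 3.2:
  plate: d = 0 in → contributes +52.4288 in⁴
  hole 1: d = -1.6 in → contributes −0.322956 in⁴
  hole 2: d = 0 in → contributes −0.00125664 in⁴
  hole 3: d = 1.6 in → contributes −0.322956 in⁴
Total I = 51.7816 in⁴.

Iy ≈ 51.78 in⁴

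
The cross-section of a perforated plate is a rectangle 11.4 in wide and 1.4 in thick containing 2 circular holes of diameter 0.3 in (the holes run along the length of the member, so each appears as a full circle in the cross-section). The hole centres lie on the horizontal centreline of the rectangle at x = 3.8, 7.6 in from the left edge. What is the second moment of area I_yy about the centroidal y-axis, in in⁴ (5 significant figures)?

I_yy ≈ 172.34 in⁴

Decompose the section into non-overlapping parts with the origin at the bottom-left of its bounding rectangle.
Plate: 11.4 × 1.4, A = 15.96 in², x = 5.7 in, Ī = 172.8468 in⁴.
Hole 1 (subtracted): ⌀0.3, A = 0.07068583 in², x = 3.8 in, Ī = 0.0003976078 in⁴.
Hole 2 (subtracted): ⌀0.3, A = 0.07068583 in², x = 7.6 in, Ī = 0.0003976078 in⁴.
By symmetry the centroid is at mid-width, x̄ = 5.7 in.
Transfer each piece to the centroidal y-axis using Ī + A·d² with d = x − 5.7:
  plate: d = 0 in → contributes +172.8468 in⁴
  hole 1: d = -1.9 in → contributes −0.2555735 in⁴
  hole 2: d = 1.9 in → contributes −0.2555735 in⁴
Total I = 172.3357 in⁴.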